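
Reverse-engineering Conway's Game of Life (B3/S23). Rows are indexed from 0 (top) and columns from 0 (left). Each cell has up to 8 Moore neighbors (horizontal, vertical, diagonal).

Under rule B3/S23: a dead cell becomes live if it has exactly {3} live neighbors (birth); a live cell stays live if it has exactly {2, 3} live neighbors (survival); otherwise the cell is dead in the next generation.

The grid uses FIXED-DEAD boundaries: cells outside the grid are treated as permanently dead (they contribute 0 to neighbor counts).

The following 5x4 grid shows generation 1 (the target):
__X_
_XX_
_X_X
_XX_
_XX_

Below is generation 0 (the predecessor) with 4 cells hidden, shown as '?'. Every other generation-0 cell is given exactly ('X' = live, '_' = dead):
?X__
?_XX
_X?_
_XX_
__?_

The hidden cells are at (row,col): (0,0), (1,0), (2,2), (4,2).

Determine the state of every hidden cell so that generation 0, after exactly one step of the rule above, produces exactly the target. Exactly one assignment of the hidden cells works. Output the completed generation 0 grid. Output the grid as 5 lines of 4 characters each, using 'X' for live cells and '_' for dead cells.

Answer: _X__
__XX
_X__
_XX_
__X_

Derivation:
Hidden generation-0 cells (in order): (0,0), (1,0), (2,2), (4,2).
A hidden cell only influences target cells in its own 3x3 neighborhood. Try each of the 2^4 = 16 assignments, step the completed generation 0 forward once under B3/S23, and compare with the target:
  (0,0)=_ (1,0)=_ (2,2)=_ (4,2)=_ -> step gives (4,1)='_' but target has 'X' -> reject
  (0,0)=_ (1,0)=_ (2,2)=_ (4,2)=X -> step reproduces the target at every cell -> ACCEPT
  (0,0)=_ (1,0)=_ (2,2)=X (4,2)=_ -> step gives (1,1)='_' but target has 'X' -> reject
  (0,0)=_ (1,0)=_ (2,2)=X (4,2)=X -> step gives (1,1)='_' but target has 'X' -> reject
  (0,0)=_ (1,0)=X (2,2)=_ (4,2)=_ -> step gives (0,1)='X' but target has '_' -> reject
  (0,0)=_ (1,0)=X (2,2)=_ (4,2)=X -> step gives (0,1)='X' but target has '_' -> reject
  (0,0)=_ (1,0)=X (2,2)=X (4,2)=_ -> step gives (0,1)='X' but target has '_' -> reject
  (0,0)=_ (1,0)=X (2,2)=X (4,2)=X -> step gives (0,1)='X' but target has '_' -> reject
  (0,0)=X (1,0)=_ (2,2)=_ (4,2)=_ -> step gives (0,1)='X' but target has '_' -> reject
  (0,0)=X (1,0)=_ (2,2)=_ (4,2)=X -> step gives (0,1)='X' but target has '_' -> reject
  (0,0)=X (1,0)=_ (2,2)=X (4,2)=_ -> step gives (0,1)='X' but target has '_' -> reject
  (0,0)=X (1,0)=_ (2,2)=X (4,2)=X -> step gives (0,1)='X' but target has '_' -> reject
  (0,0)=X (1,0)=X (2,2)=_ (4,2)=_ -> step gives (0,0)='X' but target has '_' -> reject
  (0,0)=X (1,0)=X (2,2)=_ (4,2)=X -> step gives (0,0)='X' but target has '_' -> reject
  (0,0)=X (1,0)=X (2,2)=X (4,2)=_ -> step gives (0,0)='X' but target has '_' -> reject
  (0,0)=X (1,0)=X (2,2)=X (4,2)=X -> step gives (0,0)='X' but target has '_' -> reject
Unique solution: (0,0)=dead, (1,0)=dead, (2,2)=dead, (4,2)=live.
Check: live-neighbor counts of every cell in the completed generation 0:
1132
2331
2353
2332
1322
Applying B3/S23 to generation 0 with these counts gives:
__X_
_XX_
_X_X
_XX_
_XX_
which matches the target exactly.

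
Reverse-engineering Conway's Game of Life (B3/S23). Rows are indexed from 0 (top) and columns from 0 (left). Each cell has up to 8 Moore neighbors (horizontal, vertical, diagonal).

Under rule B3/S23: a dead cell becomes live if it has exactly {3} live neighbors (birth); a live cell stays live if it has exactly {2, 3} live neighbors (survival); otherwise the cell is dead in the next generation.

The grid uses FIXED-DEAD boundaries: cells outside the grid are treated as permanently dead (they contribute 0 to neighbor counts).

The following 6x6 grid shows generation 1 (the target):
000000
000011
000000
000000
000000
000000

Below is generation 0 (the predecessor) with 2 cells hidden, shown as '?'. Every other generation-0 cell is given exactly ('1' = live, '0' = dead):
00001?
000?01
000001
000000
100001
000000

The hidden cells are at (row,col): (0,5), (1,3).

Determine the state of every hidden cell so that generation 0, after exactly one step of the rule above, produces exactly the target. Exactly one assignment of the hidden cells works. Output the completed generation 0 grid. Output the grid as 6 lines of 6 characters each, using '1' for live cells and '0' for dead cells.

Answer: 000010
000001
000001
000000
100001
000000

Derivation:
Hidden generation-0 cells (in order): (0,5), (1,3).
A hidden cell only influences target cells in its own 3x3 neighborhood. Try each of the 2^2 = 4 assignments, step the completed generation 0 forward once under B3/S23, and compare with the target:
  (0,5)=0 (1,3)=0 -> step reproduces the target at every cell -> ACCEPT
  (0,5)=0 (1,3)=1 -> step gives (0,4)='1' but target has '0' -> reject
  (0,5)=1 (1,3)=0 -> step gives (0,4)='1' but target has '0' -> reject
  (0,5)=1 (1,3)=1 -> step gives (0,4)='1' but target has '0' -> reject
Unique solution: (0,5)=dead, (1,3)=dead.
Check: live-neighbor counts of every cell in the completed generation 0:
000112
000132
000021
110022
010010
110011
Applying B3/S23 to generation 0 with these counts gives:
000000
000011
000000
000000
000000
000000
which matches the target exactly.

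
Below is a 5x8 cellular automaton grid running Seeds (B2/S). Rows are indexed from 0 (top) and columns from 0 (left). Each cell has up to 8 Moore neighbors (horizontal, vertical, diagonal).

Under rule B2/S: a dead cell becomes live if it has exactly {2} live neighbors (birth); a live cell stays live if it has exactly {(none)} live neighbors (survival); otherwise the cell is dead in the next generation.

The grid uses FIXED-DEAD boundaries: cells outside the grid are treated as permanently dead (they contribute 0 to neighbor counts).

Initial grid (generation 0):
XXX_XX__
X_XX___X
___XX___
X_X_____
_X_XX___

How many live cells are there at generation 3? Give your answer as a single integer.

Answer: 9

Derivation:
Simulating step by step:
Generation 0 (given above): 16 live cells
Generation 1: 5 live cells
______X_
______X_
X_______
_____X__
X_______
Generation 2: 8 live cells
_____X_X
_____X_X
_____XX_
XX______
________
Generation 3: 9 live cells
____X___
________
XX__X__X
_____XX_
XX______
Population at generation 3: 9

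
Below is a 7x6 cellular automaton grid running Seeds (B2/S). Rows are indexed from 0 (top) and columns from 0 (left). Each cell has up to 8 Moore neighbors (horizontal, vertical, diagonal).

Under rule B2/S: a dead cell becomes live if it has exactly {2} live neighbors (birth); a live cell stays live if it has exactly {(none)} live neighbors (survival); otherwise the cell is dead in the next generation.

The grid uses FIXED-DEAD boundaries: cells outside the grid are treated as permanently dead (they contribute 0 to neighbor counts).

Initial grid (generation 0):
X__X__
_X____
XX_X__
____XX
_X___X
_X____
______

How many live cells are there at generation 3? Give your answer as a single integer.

Answer: 11

Derivation:
Simulating step by step:
Generation 0 (given above): 11 live cells
Generation 1: 10 live cells
_XX___
___XX_
_____X
___X__
X_X___
X_X___
______
Generation 2: 9 live cells
____X_
_X___X
__X___
_XX_X_
______
___X__
_X____
Generation 3: 11 live cells
_____X
__XXX_
X___XX
______
_X__X_
__X___
__X___
Population at generation 3: 11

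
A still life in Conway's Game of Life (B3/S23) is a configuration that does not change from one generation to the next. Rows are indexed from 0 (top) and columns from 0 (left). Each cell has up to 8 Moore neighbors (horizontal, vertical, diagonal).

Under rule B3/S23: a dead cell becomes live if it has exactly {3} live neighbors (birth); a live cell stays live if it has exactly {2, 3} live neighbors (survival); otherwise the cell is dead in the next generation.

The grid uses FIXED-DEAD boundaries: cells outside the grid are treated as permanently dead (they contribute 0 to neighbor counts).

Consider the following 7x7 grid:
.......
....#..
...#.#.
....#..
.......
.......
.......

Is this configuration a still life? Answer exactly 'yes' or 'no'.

Answer: yes

Derivation:
Compute generation 1 and compare to generation 0 (given above):
Generation 1:
.......
....#..
...#.#.
....#..
.......
.......
.......
The grids are IDENTICAL -> still life.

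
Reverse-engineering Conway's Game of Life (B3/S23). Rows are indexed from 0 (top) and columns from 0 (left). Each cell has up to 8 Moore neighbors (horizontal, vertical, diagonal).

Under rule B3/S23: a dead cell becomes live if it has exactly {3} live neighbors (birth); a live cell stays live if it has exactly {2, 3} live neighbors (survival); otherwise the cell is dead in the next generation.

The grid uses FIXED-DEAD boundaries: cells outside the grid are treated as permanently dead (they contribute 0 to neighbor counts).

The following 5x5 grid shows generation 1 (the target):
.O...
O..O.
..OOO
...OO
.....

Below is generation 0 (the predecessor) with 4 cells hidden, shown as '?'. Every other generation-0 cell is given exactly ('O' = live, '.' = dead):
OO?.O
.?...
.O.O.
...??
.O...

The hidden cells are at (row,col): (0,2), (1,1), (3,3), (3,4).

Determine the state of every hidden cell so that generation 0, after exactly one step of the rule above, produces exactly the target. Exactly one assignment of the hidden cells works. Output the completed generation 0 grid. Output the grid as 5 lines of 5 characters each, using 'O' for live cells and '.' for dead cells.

Answer: OOO.O
.....
.O.O.
...OO
.O...

Derivation:
Hidden generation-0 cells (in order): (0,2), (1,1), (3,3), (3,4).
A hidden cell only influences target cells in its own 3x3 neighborhood. Try each of the 2^4 = 16 assignments, step the completed generation 0 forward once under B3/S23, and compare with the target:
  (0,2)=. (1,1)=. (3,3)=. (3,4)=. -> step gives (0,1)='.' but target has 'O' -> reject
  (0,2)=. (1,1)=. (3,3)=. (3,4)=O -> step gives (0,1)='.' but target has 'O' -> reject
  (0,2)=. (1,1)=. (3,3)=O (3,4)=. -> step gives (0,1)='.' but target has 'O' -> reject
  (0,2)=. (1,1)=. (3,3)=O (3,4)=O -> step gives (0,1)='.' but target has 'O' -> reject
  (0,2)=. (1,1)=O (3,3)=. (3,4)=. -> step gives (0,0)='O' but target has '.' -> reject
  (0,2)=. (1,1)=O (3,3)=. (3,4)=O -> step gives (0,0)='O' but target has '.' -> reject
  (0,2)=. (1,1)=O (3,3)=O (3,4)=. -> step gives (0,0)='O' but target has '.' -> reject
  (0,2)=. (1,1)=O (3,3)=O (3,4)=O -> step gives (0,0)='O' but target has '.' -> reject
  (0,2)=O (1,1)=. (3,3)=. (3,4)=. -> step gives (2,2)='.' but target has 'O' -> reject
  (0,2)=O (1,1)=. (3,3)=. (3,4)=O -> step gives (2,2)='.' but target has 'O' -> reject
  (0,2)=O (1,1)=. (3,3)=O (3,4)=. -> step gives (2,3)='.' but target has 'O' -> reject
  (0,2)=O (1,1)=. (3,3)=O (3,4)=O -> step reproduces the target at every cell -> ACCEPT
  (0,2)=O (1,1)=O (3,3)=. (3,4)=. -> step gives (0,0)='O' but target has '.' -> reject
  (0,2)=O (1,1)=O (3,3)=. (3,4)=O -> step gives (0,0)='O' but target has '.' -> reject
  (0,2)=O (1,1)=O (3,3)=O (3,4)=. -> step gives (0,0)='O' but target has '.' -> reject
  (0,2)=O (1,1)=O (3,3)=O (3,4)=O -> step gives (0,0)='O' but target has '.' -> reject
Unique solution: (0,2)=live, (1,1)=dead, (3,3)=live, (3,4)=live.
Check: live-neighbor counts of every cell in the completed generation 0:
12120
34432
10323
22422
10222
Applying B3/S23 to generation 0 with these counts gives:
.O...
O..O.
..OOO
...OO
.....
which matches the target exactly.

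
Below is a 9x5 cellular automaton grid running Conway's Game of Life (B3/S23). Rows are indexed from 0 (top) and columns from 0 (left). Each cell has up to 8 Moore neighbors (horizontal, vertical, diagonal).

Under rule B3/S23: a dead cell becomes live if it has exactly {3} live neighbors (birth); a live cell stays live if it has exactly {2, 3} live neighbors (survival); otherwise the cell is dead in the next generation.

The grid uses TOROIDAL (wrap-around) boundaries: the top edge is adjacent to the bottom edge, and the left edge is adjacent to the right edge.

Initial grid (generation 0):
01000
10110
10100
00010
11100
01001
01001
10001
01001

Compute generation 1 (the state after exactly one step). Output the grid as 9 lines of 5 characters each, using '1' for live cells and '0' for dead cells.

Simulating step by step:
Generation 0 (given above): 18 live cells
Generation 1: 26 live cells
(generation 1 grid is the final answer)

Answer: 01011
10111
00100
10011
11111
00011
01011
01011
01001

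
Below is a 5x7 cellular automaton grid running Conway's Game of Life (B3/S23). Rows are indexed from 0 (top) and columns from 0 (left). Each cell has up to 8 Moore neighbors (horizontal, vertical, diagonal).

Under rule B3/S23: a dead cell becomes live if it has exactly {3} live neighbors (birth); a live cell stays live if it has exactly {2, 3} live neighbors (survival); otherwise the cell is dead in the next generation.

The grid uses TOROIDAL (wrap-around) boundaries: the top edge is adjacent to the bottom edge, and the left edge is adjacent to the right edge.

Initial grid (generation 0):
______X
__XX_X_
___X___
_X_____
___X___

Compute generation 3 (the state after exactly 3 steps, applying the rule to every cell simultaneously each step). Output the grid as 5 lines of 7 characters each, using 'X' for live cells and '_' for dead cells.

Simulating step by step:
Generation 0 (given above): 7 live cells
Generation 1: 9 live cells
__XXX__
__XXX__
___XX__
__X____
_______
Generation 2: 6 live cells
__X_X__
_____X_
____X__
___X___
__X____
Generation 3: 7 live cells
(generation 3 grid is the final answer)

Answer: ___X___
___XXX_
____X__
___X___
__X____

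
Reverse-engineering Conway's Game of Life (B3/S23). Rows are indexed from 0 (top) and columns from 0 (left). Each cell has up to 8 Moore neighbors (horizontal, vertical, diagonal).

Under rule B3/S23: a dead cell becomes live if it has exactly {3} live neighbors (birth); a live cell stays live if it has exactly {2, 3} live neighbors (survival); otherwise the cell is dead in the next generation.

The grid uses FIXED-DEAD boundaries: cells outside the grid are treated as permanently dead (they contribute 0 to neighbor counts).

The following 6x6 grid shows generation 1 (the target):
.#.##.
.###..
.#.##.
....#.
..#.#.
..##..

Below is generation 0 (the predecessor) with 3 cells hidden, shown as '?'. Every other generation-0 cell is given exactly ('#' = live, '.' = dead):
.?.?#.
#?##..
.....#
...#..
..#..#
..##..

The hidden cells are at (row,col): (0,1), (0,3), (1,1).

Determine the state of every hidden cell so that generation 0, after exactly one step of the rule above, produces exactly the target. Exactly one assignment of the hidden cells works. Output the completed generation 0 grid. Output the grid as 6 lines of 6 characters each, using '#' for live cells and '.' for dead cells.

Hidden generation-0 cells (in order): (0,1), (0,3), (1,1).
A hidden cell only influences target cells in its own 3x3 neighborhood. Try each of the 2^3 = 8 assignments, step the completed generation 0 forward once under B3/S23, and compare with the target:
  (0,1)=. (0,3)=. (1,1)=. -> step gives (0,1)='.' but target has '#' -> reject
  (0,1)=. (0,3)=. (1,1)=# -> step gives (0,2)='#' but target has '.' -> reject
  (0,1)=. (0,3)=# (1,1)=. -> step gives (0,1)='.' but target has '#' -> reject
  (0,1)=. (0,3)=# (1,1)=# -> step reproduces the target at every cell -> ACCEPT
  (0,1)=# (0,3)=. (1,1)=. -> step gives (0,2)='#' but target has '.' -> reject
  (0,1)=# (0,3)=. (1,1)=# -> step gives (0,0)='#' but target has '.' -> reject
  (0,1)=# (0,3)=# (1,1)=. -> step gives (2,1)='.' but target has '#' -> reject
  (0,1)=# (0,3)=# (1,1)=# -> step gives (0,0)='#' but target has '.' -> reject
Unique solution: (0,1)=dead, (0,3)=live, (1,1)=live.
Check: live-neighbor counts of every cell in the completed generation 0:
234321
123342
234330
012132
023430
022221
Applying B3/S23 to generation 0 with these counts gives:
.#.##.
.###..
.#.##.
....#.
..#.#.
..##..
which matches the target exactly.

Answer: ...##.
####..
.....#
...#..
..#..#
..##..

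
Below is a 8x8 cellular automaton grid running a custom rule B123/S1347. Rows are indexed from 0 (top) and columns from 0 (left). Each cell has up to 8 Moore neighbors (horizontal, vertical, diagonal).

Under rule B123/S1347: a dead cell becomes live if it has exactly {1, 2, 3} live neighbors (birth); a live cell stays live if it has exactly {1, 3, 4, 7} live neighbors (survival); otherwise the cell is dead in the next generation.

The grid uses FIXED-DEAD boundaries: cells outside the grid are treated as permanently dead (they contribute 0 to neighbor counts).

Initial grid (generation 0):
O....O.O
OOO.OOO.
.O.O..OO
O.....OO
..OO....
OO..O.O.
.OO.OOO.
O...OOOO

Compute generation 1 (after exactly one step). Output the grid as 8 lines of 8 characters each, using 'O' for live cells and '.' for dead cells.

Simulating step by step:
Generation 0 (given above): 32 live cells
Generation 1: 38 live cells
(generation 1 grid is the final answer)

Answer: ..OOOO.O
OOOOOO..
.O..O..O
OO.OOOOO
O...OOOO
.O..O..O
.O..OO..
OOOOO.O.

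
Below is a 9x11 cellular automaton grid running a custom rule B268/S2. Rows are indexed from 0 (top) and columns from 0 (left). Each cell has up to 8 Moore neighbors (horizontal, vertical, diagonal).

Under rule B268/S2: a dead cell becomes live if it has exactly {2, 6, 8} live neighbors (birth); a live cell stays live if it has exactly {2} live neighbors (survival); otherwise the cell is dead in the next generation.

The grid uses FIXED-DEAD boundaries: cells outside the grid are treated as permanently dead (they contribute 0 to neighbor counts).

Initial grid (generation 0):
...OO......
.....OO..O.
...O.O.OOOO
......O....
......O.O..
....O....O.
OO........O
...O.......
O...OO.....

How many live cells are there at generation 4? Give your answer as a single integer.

Simulating step by step:
Generation 0 (given above): 23 live cells
Generation 1: 22 live cells
....O.O....
..O........
..........O
....O.....O
.........O.
OO...O.OOOO
..OOO....O.
..O..O.....
...OO......
Generation 2: 24 live cells
...O.O.....
...O.O.....
...O.....O.
..........O
OO..OOOO...
.O....O....
O......O...
.O.O.O.....
..OOOO.....
Generation 3: 29 live cells
..O...O....
...O..O....
..O.......O
OOOO...OOO.
OOO....O...
..O.O...O..
O...OO.....
OO...O.....
.O...OO....
Generation 4: 29 live cells
...O.O.O...
.O.O.O.O...
O...O.O....
......OO.OO
....O.O....
..O.O.OO...
O.O...O....
..O........
.OO.OOO....
Population at generation 4: 29

Answer: 29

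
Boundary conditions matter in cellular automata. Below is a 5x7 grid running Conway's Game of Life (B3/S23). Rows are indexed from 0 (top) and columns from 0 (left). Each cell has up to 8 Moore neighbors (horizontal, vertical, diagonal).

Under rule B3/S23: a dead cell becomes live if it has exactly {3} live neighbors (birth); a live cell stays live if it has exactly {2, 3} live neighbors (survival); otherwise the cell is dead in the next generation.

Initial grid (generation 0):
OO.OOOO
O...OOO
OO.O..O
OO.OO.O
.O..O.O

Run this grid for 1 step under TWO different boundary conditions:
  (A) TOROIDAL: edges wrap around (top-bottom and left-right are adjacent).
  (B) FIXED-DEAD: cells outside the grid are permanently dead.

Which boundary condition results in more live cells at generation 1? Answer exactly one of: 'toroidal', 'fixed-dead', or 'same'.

Under TOROIDAL boundary, generation 1:
.OOO...
.......
...O...
...OO..
.......
Population = 6

Under FIXED-DEAD boundary, generation 1:
OO.O..O
.......
...O..O
...OO.O
OOOOO..
Population = 14

Comparison: toroidal=6, fixed-dead=14 -> fixed-dead

Answer: fixed-dead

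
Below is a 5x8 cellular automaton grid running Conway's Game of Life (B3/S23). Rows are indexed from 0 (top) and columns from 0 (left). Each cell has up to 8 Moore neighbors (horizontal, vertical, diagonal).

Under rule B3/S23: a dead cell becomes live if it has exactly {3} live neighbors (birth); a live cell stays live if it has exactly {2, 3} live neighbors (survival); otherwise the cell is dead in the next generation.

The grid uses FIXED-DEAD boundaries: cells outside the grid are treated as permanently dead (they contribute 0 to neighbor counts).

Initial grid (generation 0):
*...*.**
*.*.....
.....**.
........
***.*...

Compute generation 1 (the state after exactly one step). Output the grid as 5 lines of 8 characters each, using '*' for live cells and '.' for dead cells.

Answer: .*......
.*.....*
........
.*...*..
.*......

Derivation:
Simulating step by step:
Generation 0 (given above): 12 live cells
Generation 1: 6 live cells
(generation 1 grid is the final answer)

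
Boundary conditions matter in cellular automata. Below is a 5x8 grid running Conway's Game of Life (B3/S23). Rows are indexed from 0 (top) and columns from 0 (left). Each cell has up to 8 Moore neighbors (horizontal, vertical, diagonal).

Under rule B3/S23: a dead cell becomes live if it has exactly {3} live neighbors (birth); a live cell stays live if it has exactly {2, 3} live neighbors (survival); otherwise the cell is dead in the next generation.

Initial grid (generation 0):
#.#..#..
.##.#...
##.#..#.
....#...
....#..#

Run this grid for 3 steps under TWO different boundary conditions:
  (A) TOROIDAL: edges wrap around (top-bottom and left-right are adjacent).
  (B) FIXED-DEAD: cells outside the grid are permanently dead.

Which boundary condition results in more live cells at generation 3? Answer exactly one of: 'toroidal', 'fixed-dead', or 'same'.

Answer: fixed-dead

Derivation:
Under TOROIDAL boundary, generation 3:
..#....#
.##.....
..#....#
.......#
..#....#
Population = 9

Under FIXED-DEAD boundary, generation 3:
....#...
..####..
.######.
..####..
...##...
Population = 17

Comparison: toroidal=9, fixed-dead=17 -> fixed-dead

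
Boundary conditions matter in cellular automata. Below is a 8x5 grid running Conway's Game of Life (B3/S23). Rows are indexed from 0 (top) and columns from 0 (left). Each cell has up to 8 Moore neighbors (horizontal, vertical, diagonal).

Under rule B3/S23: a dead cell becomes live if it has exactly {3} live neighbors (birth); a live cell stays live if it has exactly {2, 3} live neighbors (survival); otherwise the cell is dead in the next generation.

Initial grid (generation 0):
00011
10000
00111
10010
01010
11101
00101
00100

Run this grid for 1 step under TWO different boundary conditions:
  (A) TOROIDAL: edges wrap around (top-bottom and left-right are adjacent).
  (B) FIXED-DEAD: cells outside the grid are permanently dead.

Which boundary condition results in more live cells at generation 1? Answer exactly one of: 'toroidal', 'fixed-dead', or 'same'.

Answer: toroidal

Derivation:
Under TOROIDAL boundary, generation 1:
00011
10100
11110
11000
00010
00001
00101
00101
Population = 16

Under FIXED-DEAD boundary, generation 1:
00000
00100
01111
01000
00011
10001
00100
00010
Population = 12

Comparison: toroidal=16, fixed-dead=12 -> toroidal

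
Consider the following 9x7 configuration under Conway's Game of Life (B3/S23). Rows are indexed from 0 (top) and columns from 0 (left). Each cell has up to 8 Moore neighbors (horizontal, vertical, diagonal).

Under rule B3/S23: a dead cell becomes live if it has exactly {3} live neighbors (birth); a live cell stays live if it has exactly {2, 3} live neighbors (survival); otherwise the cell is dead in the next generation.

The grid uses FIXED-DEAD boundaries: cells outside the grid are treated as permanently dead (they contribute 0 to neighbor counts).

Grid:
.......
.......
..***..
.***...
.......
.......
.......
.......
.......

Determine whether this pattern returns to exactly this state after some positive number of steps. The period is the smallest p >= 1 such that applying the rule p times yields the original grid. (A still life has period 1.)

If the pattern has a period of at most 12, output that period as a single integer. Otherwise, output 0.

Answer: 2

Derivation:
Simulating and comparing each generation to the original:
Gen 0 (original, given above): 6 live cells
Gen 1: 6 live cells, differs from original
Gen 2: 6 live cells, MATCHES original -> period = 2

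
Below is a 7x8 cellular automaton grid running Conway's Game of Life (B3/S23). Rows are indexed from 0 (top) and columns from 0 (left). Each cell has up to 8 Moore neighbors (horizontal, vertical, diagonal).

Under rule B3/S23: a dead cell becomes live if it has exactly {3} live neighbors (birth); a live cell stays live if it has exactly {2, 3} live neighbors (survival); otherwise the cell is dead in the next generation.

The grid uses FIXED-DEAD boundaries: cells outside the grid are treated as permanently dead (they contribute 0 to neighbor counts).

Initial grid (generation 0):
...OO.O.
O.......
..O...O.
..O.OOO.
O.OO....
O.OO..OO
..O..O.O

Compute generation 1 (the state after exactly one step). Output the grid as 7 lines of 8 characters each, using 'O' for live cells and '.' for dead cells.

Simulating step by step:
Generation 0 (given above): 21 live cells
Generation 1: 17 live cells
(generation 1 grid is the final answer)

Answer: ........
...O.O..
.O.O..O.
..O.OOO.
.......O
....O.OO
.OOO...O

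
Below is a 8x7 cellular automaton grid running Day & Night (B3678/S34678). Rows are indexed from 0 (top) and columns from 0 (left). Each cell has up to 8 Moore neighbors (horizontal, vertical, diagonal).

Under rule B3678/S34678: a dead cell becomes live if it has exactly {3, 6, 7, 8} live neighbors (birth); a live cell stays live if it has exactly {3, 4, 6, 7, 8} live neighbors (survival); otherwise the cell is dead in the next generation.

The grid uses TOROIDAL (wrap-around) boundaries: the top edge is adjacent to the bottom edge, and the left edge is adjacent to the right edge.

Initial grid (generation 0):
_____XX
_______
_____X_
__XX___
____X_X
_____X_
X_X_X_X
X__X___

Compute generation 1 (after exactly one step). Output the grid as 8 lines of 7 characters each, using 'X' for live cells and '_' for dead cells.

Simulating step by step:
Generation 0 (given above): 14 live cells
Generation 1: 17 live cells
(generation 1 grid is the final answer)

Answer: _______
_____XX
_______
____XX_
___X_X_
X__XXX_
_X_X_XX
XX__X__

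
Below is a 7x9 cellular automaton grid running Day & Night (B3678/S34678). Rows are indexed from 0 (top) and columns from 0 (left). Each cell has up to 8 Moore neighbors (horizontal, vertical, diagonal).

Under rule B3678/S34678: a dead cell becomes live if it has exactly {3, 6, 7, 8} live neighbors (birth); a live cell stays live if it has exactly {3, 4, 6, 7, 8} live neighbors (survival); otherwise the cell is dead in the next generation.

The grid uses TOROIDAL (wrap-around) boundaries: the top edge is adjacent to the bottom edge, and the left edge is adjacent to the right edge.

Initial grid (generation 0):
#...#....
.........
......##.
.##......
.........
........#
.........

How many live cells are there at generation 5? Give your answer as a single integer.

Simulating step by step:
Generation 0 (given above): 7 live cells
Generation 1: 0 live cells
.........
.........
.........
.........
.........
.........
.........
Generation 2: 0 live cells
.........
.........
.........
.........
.........
.........
.........
Generation 3: 0 live cells
.........
.........
.........
.........
.........
.........
.........
Generation 4: 0 live cells
.........
.........
.........
.........
.........
.........
.........
Generation 5: 0 live cells
.........
.........
.........
.........
.........
.........
.........
Population at generation 5: 0

Answer: 0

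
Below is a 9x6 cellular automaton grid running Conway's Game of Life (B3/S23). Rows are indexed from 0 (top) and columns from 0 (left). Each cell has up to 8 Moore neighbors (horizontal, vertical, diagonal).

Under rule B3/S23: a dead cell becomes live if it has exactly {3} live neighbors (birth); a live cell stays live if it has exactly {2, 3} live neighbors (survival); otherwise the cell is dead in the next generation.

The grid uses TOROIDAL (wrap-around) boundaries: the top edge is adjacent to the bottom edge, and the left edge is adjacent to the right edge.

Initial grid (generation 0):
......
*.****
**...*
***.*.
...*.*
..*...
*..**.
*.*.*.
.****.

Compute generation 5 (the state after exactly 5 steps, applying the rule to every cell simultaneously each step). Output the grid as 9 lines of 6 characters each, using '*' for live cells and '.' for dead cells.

Answer: *.***.
......
......
......
*....*
**...*
.....*
......
..***.

Derivation:
Simulating step by step:
Generation 0 (given above): 25 live cells
Generation 1: 20 live cells
*.....
..***.
......
..***.
*..***
..*..*
..*.*.
*.....
.**.**
Generation 2: 16 live cells
*.....
...*..
......
..*...
**....
***...
.*.*.*
*.*.*.
.*...*
Generation 3: 12 live cells
*.....
......
......
.*....
*.....
.....*
...***
..***.
.*...*
Generation 4: 14 live cells
*.....
......
......
......
*.....
*....*
..*..*
*.*...
******
Generation 5: 13 live cells
(generation 5 grid is the final answer)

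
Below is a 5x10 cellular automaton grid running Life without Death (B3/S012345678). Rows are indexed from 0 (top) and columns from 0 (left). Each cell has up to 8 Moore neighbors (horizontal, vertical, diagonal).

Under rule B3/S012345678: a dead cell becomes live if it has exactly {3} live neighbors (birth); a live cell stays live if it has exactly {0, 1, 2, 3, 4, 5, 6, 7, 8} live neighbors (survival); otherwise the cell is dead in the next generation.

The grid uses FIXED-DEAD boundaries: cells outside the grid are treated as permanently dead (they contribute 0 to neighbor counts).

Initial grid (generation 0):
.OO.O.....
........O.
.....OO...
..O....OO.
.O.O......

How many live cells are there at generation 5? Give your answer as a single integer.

Simulating step by step:
Generation 0 (given above): 11 live cells
Generation 1: 15 live cells
.OO.O.....
.....O..O.
.....OO.O.
..O...OOO.
.OOO......
Generation 2: 23 live cells
.OO.O.....
....OOOOO.
.....OO.OO
.OOO.OOOO.
.OOO...O..
Generation 3: 33 live cells
.OOOO.OO..
...OOOOOOO
..OO.OO.OO
.OOO.OOOOO
.OOOO..OO.
Generation 4: 37 live cells
.OOOO.OO..
.O.OOOOOOO
.OOO.OO.OO
.OOO.OOOOO
.OOOOO.OOO
Generation 5: 40 live cells
.OOOO.OO..
OO.OOOOOOO
OOOO.OO.OO
OOOO.OOOOO
.OOOOO.OOO
Population at generation 5: 40

Answer: 40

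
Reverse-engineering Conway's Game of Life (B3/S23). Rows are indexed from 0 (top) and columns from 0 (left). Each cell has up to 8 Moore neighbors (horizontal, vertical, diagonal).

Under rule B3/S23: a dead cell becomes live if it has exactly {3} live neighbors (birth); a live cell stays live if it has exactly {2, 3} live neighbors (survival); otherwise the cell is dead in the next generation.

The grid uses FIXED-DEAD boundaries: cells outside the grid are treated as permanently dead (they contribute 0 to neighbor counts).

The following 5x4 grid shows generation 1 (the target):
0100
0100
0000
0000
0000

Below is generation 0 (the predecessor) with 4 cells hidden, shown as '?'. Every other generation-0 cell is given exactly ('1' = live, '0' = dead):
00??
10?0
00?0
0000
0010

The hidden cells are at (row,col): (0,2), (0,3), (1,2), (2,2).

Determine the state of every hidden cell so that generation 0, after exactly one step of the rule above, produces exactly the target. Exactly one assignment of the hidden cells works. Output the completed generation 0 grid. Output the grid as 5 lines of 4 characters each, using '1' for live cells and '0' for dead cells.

Answer: 0010
1010
0000
0000
0010

Derivation:
Hidden generation-0 cells (in order): (0,2), (0,3), (1,2), (2,2).
A hidden cell only influences target cells in its own 3x3 neighborhood. Try each of the 2^4 = 16 assignments, step the completed generation 0 forward once under B3/S23, and compare with the target:
  (0,2)=0 (0,3)=0 (1,2)=0 (2,2)=0 -> step gives (0,1)='0' but target has '1' -> reject
  (0,2)=0 (0,3)=0 (1,2)=0 (2,2)=1 -> step gives (0,1)='0' but target has '1' -> reject
  (0,2)=0 (0,3)=0 (1,2)=1 (2,2)=0 -> step gives (0,1)='0' but target has '1' -> reject
  (0,2)=0 (0,3)=0 (1,2)=1 (2,2)=1 -> step gives (0,1)='0' but target has '1' -> reject
  (0,2)=0 (0,3)=1 (1,2)=0 (2,2)=0 -> step gives (0,1)='0' but target has '1' -> reject
  (0,2)=0 (0,3)=1 (1,2)=0 (2,2)=1 -> step gives (0,1)='0' but target has '1' -> reject
  (0,2)=0 (0,3)=1 (1,2)=1 (2,2)=0 -> step gives (0,1)='0' but target has '1' -> reject
  (0,2)=0 (0,3)=1 (1,2)=1 (2,2)=1 -> step gives (0,1)='0' but target has '1' -> reject
  (0,2)=1 (0,3)=0 (1,2)=0 (2,2)=0 -> step gives (0,1)='0' but target has '1' -> reject
  (0,2)=1 (0,3)=0 (1,2)=0 (2,2)=1 -> step gives (0,1)='0' but target has '1' -> reject
  (0,2)=1 (0,3)=0 (1,2)=1 (2,2)=0 -> step reproduces the target at every cell -> ACCEPT
  (0,2)=1 (0,3)=0 (1,2)=1 (2,2)=1 -> step gives (1,1)='0' but target has '1' -> reject
  (0,2)=1 (0,3)=1 (1,2)=0 (2,2)=0 -> step gives (0,1)='0' but target has '1' -> reject
  (0,2)=1 (0,3)=1 (1,2)=0 (2,2)=1 -> step gives (0,1)='0' but target has '1' -> reject
  (0,2)=1 (0,3)=1 (1,2)=1 (2,2)=0 -> step gives (0,2)='1' but target has '0' -> reject
  (0,2)=1 (0,3)=1 (1,2)=1 (2,2)=1 -> step gives (0,2)='1' but target has '0' -> reject
Unique solution: (0,2)=live, (0,3)=dead, (1,2)=live, (2,2)=dead.
Check: live-neighbor counts of every cell in the completed generation 0:
1312
0312
1211
0111
0101
Applying B3/S23 to generation 0 with these counts gives:
0100
0100
0000
0000
0000
which matches the target exactly.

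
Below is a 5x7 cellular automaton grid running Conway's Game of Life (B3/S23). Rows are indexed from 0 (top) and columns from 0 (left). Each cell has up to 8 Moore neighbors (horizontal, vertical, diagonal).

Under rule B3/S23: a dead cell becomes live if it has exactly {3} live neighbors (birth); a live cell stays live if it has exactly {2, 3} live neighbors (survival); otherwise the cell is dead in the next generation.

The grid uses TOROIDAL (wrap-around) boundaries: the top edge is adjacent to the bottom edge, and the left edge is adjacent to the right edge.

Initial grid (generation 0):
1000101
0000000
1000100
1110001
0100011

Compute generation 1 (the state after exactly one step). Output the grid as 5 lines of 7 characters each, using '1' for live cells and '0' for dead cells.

Answer: 1000001
1000011
1000001
0010000
0010000

Derivation:
Simulating step by step:
Generation 0 (given above): 12 live cells
Generation 1: 9 live cells
(generation 1 grid is the final answer)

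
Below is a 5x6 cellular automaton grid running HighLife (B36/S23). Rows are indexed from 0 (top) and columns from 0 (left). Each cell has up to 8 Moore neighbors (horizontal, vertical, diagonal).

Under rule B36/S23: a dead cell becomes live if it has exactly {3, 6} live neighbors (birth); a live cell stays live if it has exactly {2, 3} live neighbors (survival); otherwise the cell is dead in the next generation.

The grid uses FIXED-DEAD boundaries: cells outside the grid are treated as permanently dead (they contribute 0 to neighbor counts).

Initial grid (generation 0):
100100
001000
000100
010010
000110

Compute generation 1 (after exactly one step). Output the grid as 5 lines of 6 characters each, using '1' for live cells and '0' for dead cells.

Simulating step by step:
Generation 0 (given above): 8 live cells
Generation 1: 8 live cells
(generation 1 grid is the final answer)

Answer: 000000
001100
001100
001010
000110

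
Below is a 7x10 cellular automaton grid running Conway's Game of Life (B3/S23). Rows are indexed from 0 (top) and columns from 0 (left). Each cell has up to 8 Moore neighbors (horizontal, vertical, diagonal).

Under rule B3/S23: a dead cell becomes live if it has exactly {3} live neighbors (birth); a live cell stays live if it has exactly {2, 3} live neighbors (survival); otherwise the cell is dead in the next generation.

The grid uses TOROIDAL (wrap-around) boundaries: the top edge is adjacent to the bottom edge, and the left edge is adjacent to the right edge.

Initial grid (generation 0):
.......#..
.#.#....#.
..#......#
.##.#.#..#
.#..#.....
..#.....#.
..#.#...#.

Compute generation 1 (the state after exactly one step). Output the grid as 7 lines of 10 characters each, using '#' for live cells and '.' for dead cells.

Simulating step by step:
Generation 0 (given above): 18 live cells
Generation 1: 19 live cells
(generation 1 grid is the final answer)

Answer: ..##...##.
..#.....#.
........##
.##..#....
##...#....
.##.......
...#...##.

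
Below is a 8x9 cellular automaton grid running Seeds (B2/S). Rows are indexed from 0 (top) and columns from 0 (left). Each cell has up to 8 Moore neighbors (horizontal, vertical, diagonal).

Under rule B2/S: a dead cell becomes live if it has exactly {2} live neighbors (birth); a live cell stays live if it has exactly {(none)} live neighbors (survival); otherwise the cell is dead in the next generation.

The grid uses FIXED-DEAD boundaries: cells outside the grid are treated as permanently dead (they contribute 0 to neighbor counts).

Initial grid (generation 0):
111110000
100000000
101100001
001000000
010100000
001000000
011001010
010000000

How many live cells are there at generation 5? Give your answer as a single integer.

Answer: 10

Derivation:
Simulating step by step:
Generation 0 (given above): 19 live cells
Generation 1: 10 live cells
000000000
000000000
000000000
100010000
000000000
100010100
100100100
100000100
Generation 2: 11 live cells
000000000
000000000
000000000
000000000
110110000
010100010
000010000
010001010
Generation 3: 14 live cells
000000000
000000000
000000000
111110000
000000000
000001000
110101011
000010100
Generation 4: 15 live cells
000000000
000000000
100010000
000000000
100001000
111000011
001000000
111100001
Generation 5: 10 live cells
000000000
000000000
000000000
110011000
001000111
000100100
000000000
000000000
Population at generation 5: 10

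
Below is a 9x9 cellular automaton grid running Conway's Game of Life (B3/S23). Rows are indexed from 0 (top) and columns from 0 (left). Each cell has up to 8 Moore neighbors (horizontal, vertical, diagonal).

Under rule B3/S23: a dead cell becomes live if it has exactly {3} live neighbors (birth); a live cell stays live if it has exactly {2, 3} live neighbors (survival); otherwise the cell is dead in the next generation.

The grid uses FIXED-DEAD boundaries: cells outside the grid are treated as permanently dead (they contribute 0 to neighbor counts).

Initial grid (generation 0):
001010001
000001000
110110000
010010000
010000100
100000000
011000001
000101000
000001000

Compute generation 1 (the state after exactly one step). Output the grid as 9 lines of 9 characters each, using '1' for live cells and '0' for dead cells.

Answer: 000000000
011001000
111111000
010111000
110000000
101000000
011000000
001010000
000010000

Derivation:
Simulating step by step:
Generation 0 (given above): 19 live cells
Generation 1: 22 live cells
(generation 1 grid is the final answer)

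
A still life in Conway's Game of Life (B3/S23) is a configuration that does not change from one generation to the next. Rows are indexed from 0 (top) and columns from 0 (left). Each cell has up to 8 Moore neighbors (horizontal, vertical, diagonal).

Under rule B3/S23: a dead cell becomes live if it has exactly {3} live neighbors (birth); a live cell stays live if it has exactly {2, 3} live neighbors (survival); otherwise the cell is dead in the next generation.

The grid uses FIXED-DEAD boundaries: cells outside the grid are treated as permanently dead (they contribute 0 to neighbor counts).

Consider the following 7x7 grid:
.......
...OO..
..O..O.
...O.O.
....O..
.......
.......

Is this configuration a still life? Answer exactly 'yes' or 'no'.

Answer: yes

Derivation:
Compute generation 1 and compare to generation 0 (given above):
Generation 1:
.......
...OO..
..O..O.
...O.O.
....O..
.......
.......
The grids are IDENTICAL -> still life.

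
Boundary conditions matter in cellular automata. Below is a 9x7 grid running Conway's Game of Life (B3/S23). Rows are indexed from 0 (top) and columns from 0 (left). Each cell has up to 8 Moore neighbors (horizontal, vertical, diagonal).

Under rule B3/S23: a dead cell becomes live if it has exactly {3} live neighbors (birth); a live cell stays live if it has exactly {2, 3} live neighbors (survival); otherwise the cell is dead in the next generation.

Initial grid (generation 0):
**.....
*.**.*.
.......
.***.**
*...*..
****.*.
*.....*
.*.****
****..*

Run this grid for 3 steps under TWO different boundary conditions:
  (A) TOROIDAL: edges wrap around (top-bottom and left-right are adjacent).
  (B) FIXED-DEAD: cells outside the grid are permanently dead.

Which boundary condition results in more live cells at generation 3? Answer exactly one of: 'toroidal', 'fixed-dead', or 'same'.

Under TOROIDAL boundary, generation 3:
*.*.*.*
*.....*
...*...
*****.*
*....**
...**..
..*..*.
..***..
..**...
Population = 25

Under FIXED-DEAD boundary, generation 3:
.......
.......
....**.
.****.*
*.....*
*.***.*
......*
*.....*
.....*.
Population = 18

Comparison: toroidal=25, fixed-dead=18 -> toroidal

Answer: toroidal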